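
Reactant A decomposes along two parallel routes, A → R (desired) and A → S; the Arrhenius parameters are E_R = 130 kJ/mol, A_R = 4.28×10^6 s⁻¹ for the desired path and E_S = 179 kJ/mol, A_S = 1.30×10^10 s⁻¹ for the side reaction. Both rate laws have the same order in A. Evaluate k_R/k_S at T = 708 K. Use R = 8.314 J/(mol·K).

k_R/k_S = (A_R/A_S)·exp[−(E_R−E_S)/(RT)] = (A_R/A_S)·exp[(E_S−E_R)/(RT)].
(E_S−E_R)/(RT) = (179−130)×10³/(8.314×708) = 49000/5886 = 8.324.
k_R/k_S = (4.28×10^6/1.30×10^10)·exp(8.324) = 3.292×10^-4 × 4123 = 1.36.

1.36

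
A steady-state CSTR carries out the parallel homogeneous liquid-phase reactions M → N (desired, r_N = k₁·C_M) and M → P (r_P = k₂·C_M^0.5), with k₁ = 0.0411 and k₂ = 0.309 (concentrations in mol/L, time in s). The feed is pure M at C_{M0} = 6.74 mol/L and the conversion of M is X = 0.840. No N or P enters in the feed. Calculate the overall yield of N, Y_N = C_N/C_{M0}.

Exit C_M = C_{M0}(1−X) = 6.74×0.160 = 1.078 mol/L.
A CSTR operates uniformly at the exit composition, giving r_N = 0.04432 and r_P = 0.3209 (each k·C_M^n at C_M = 1.078).
Fraction of consumed M going to N: r_N/(r_N+r_P) = 0.1214.
C_N = 0.1214·C_{M0}·X = 0.1214×6.74×0.840 = 0.687 mol/L; Y_N = C_N/C_{M0} = 0.102.

0.102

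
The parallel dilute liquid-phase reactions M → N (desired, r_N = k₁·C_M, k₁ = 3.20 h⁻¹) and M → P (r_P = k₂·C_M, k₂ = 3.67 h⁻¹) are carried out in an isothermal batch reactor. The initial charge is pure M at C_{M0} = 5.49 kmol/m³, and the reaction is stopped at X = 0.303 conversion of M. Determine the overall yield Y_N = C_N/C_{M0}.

C_M = C_{M0}(1−X) = 3.827 kmol/m³.
Both paths are first order in M, so the instantaneous fraction to N is constant: dC_N/d(−C_M) = k₁/(k₁+k₂) = 0.4658.
C_N = 0.4658·(C_{M0}−C_M) = 0.4658×1.663 = 0.775 kmol/m³.
Y_N = C_N/C_{M0} = 0.7748/5.49 = 0.141.

0.141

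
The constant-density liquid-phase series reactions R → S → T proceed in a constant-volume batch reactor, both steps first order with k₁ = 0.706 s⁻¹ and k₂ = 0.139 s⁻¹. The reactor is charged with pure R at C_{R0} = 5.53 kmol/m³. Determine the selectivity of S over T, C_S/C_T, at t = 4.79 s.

For first-order series with pure R initially, C_S(t) = k₁C_{R0}/(k₂−k₁)·(e^(−k₁t) − e^(−k₂t)).
e^(−k₁t) = e^(−0.706×4.79) = e^(−3.382) = 0.03399; e^(−k₂t) = e^(−0.6658) = 0.5139.
C_S = 0.706×5.53/(0.139−0.706) × (0.03399−0.5139) = (-6.886)×(-0.4799) = 3.304 kmol/m³.
C_R = C_{R0}e^(−k₁t) = 0.1880 kmol/m³, so C_T = C_{R0}−C_R−C_S = 2.038 kmol/m³; C_S/C_T = 1.62.

1.62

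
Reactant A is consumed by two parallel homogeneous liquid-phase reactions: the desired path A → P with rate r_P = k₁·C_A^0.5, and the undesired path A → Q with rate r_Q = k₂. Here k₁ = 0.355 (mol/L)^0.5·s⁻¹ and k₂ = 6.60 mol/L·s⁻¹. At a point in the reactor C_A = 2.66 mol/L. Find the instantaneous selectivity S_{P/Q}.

S_{P/Q} = r_P/r_Q = (k₁·C_A^0.5)/(k₂) = (k₁/k₂)·C_A^0.5.
= (0.355×2.660^0.5) / (6.60) = 0.5790/6.600 = 0.0877.
Since the desired path is higher order in A, keeping C_A high (PFR or concentrated feed) favours P.

0.0877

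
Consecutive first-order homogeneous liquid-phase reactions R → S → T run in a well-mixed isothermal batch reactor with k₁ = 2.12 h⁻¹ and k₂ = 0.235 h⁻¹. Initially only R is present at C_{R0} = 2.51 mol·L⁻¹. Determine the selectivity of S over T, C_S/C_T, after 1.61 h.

Solving the coupled first-order balances gives C_S(t) = [k₁/(k₂−k₁)]·C_{R0}·(e^(−k₁t) − e^(−k₂t)).
e^(−k₁t) = e^(−2.12×1.61) = e^(−3.413) = 0.03294; e^(−k₂t) = e^(−0.3784) = 0.6850.
C_S = 2.12×2.51/(0.235−2.12) × (0.03294−0.6850) = (-2.823)×(-0.6521) = 1.841 mol·L⁻¹.
C_R = C_{R0}e^(−k₁t) = 0.08267 mol·L⁻¹, so C_T = C_{R0}−C_R−C_S = 0.5866 mol·L⁻¹; C_S/C_T = 3.14.

3.14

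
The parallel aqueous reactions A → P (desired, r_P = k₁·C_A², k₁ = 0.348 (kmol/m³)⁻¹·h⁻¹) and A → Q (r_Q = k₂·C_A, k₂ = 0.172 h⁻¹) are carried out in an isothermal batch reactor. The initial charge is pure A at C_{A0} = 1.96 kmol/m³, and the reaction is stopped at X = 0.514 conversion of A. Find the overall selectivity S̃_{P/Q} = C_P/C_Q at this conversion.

2.86

C_A = C_{A0}(1−X) = 0.9526 kmol/m³.
Along a PFR/batch, dC_Q/dC_A = −r_Q/(r_P+r_Q) = −k₂/(k₂+k₁·C_A).
Integrating from C_{A0} to C_A: C_Q = (0.172/0.348)·ln[(0.172+0.348·1.96)/(0.172+0.348·0.953)] = 0.4943·ln(0.8541/0.5035) = 0.2612 kmol/m³.
Then C_P = (C_{A0}−C_A) − C_Q = 1.007 − 0.2612 = 0.7462 kmol/m³.
S̃_{P/Q} = C_P/C_Q = 0.7462/0.2612 = 2.86.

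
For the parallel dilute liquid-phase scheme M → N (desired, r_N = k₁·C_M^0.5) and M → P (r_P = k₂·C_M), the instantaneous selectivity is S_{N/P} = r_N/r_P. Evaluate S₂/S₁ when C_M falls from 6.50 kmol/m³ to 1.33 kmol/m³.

2.21

S_{N/P} = (k₁/k₂)·C_M^-0.5, so S₂/S₁ = (C_{M,2}/C_{M,1})^-0.5.
= (1.33/6.50)^(-0.5) = (0.2046)^(-0.5) = 2.21.
Selectivity toward N rises as C_M falls — low-concentration operation is favoured.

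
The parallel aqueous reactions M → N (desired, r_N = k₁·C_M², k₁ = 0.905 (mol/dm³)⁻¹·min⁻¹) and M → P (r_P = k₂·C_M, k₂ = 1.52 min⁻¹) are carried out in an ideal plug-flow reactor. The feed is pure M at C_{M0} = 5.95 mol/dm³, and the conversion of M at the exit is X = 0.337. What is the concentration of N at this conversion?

C_M = C_{M0}(1−X) = 3.945 mol/dm³.
Along a PFR/batch, dC_P/dC_M = −r_P/(r_N+r_P) = −k₂/(k₂+k₁·C_M).
Integrating from C_{M0} to C_M: C_P = (1.52/0.905)·ln[(1.52+0.905·5.95)/(1.52+0.905·3.94)] = 1.680·ln(6.905/5.090) = 0.5121 mol/dm³.
Then C_N = (C_{M0}−C_M) − C_P = 2.005 − 0.5121 = 1.493 mol/dm³.

1.49 mol/dm³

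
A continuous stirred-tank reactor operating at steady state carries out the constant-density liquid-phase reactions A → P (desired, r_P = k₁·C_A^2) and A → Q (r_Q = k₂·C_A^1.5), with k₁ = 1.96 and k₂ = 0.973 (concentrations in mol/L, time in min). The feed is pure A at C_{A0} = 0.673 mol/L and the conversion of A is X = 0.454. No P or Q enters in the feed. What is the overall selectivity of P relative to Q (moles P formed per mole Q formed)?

Exit C_A = C_{A0}(1−X) = 0.673×0.546 = 0.3675 mol/L.
Rates in a CSTR are evaluated at the outlet concentration: r_P = 1.96×0.3675^2 = 0.2646, r_Q = 0.973×0.3675^1.5 = 0.2167.
Overall selectivity = C_P/C_Q = r_Pτ/(r_Qτ) = r_P/r_Q = 1.22.

1.22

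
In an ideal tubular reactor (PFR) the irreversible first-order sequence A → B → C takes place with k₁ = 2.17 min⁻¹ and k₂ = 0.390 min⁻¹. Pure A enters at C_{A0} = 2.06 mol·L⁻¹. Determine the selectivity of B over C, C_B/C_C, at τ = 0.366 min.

Solving the coupled first-order balances gives C_B(τ) = [k₁/(k₂−k₁)]·C_{A0}·(e^(−k₁τ) − e^(−k₂τ)).
e^(−k₁τ) = e^(−2.17×0.366) = e^(−0.7942) = 0.4519; e^(−k₂τ) = e^(−0.1427) = 0.8670.
C_B = 2.17×2.06/(0.390−2.17) × (0.4519−0.8670) = (-2.511)×(-0.4150) = 1.042 mol·L⁻¹.
C_A = C_{A0}e^(−k₁τ) = 0.9310 mol·L⁻¹, so C_C = C_{A0}−C_A−C_B = 0.08669 mol·L⁻¹; C_B/C_C = 12.0.

12.0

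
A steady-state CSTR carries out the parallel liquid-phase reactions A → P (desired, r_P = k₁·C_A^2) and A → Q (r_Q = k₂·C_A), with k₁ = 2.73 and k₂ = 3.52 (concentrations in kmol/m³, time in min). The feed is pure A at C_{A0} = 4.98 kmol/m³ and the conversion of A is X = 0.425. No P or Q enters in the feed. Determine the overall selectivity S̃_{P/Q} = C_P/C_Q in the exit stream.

Exit C_A = C_{A0}(1−X) = 4.98×0.575 = 2.864 kmol/m³.
A CSTR operates uniformly at the exit composition, giving r_P = 22.38 and r_Q = 10.08 (each k·C_A^n at C_A = 2.864).
Overall selectivity = C_P/C_Q = r_Pτ/(r_Qτ) = r_P/r_Q = 2.22.

2.22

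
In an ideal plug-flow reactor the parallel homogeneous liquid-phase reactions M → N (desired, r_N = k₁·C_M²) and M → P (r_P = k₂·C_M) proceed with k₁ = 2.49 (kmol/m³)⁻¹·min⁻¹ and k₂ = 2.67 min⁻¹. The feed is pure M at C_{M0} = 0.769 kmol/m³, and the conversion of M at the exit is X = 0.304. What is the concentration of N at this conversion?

C_M = C_{M0}(1−X) = 0.5352 kmol/m³.
Along a PFR/batch, dC_P/dC_M = −r_P/(r_N+r_P) = −k₂/(k₂+k₁·C_M).
Integrating from C_{M0} to C_M: C_P = (2.67/2.49)·ln[(2.67+2.49·0.769)/(2.67+2.49·0.535)] = 1.072·ln(4.585/4.003) = 0.1456 kmol/m³.
Then C_N = (C_{M0}−C_M) − C_P = 0.2338 − 0.1456 = 0.08818 kmol/m³.

0.0882 kmol/m³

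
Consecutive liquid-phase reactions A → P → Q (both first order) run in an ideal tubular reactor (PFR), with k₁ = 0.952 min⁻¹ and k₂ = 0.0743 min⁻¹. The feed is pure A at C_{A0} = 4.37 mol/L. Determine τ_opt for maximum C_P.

The intermediate peaks when r₁ = r₂, i.e. k₁e^(−k₁τ) = k₂e^(−k₂τ), giving τ_opt = ln(k₂/k₁)/(k₂−k₁).
= ln(0.0743/0.952)/(0.0743−0.952) = ln(0.07805)/-0.8777 = -2.550/-0.8777 = 2.91 min.

2.91 min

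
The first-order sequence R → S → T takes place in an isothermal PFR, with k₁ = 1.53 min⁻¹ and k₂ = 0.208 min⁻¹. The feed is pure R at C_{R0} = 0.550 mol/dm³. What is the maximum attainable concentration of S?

Evaluating C_S at τ_opt = ln(k₂/k₁)/(k₂−k₁) gives C_{S,max}/C_{R0} = (k₁/k₂)^[k₂/(k₂−k₁)].
= (1.53/0.208)^(0.208/(0.208−1.53)) = (7.356)^(-0.1573) = 0.7305.
C_{S,max} = 0.7305×0.550 = 0.402 mol/dm³.

0.402 mol/dm³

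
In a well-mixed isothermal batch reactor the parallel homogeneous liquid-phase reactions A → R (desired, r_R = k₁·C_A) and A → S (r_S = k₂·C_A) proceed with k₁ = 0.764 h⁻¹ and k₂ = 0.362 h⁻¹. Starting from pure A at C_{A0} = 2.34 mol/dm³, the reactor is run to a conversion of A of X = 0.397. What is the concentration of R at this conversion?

0.630 mol/dm³

C_A = C_{A0}(1−X) = 1.411 mol/dm³.
Both paths are first order in A, so the instantaneous fraction to R is constant: dC_R/d(−C_A) = k₁/(k₁+k₂) = 0.6785.
C_R = 0.6785·(C_{A0}−C_A) = 0.6785×0.9290 = 0.630 mol/dm³.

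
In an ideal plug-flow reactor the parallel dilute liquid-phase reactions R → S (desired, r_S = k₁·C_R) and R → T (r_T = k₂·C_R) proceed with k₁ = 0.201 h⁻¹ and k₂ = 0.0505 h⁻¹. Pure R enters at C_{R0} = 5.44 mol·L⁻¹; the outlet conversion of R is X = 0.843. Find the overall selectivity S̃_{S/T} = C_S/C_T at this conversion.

C_R = C_{R0}(1−X) = 0.8541 mol·L⁻¹.
Both paths are first order in R, so the instantaneous fraction to S is constant: dC_S/d(−C_R) = k₁/(k₁+k₂) = 0.7992.
C_S = 0.7992·(C_{R0}−C_R) = 0.7992×4.586 = 3.67 mol·L⁻¹.
C_T = (C_{R0}−C_R)−C_S = 0.9208 mol·L⁻¹; S̃_{S/T} = 3.665/0.9208 = 3.98.

3.98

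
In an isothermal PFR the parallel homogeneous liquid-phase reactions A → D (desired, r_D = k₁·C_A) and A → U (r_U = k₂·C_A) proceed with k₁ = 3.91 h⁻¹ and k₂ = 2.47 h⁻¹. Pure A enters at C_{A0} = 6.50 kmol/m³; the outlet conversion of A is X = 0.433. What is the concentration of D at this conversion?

1.72 kmol/m³

C_A = C_{A0}(1−X) = 3.685 kmol/m³.
Both paths are first order in A, so the instantaneous fraction to D is constant: dC_D/d(−C_A) = k₁/(k₁+k₂) = 0.6129.
C_D = 0.6129·(C_{A0}−C_A) = 0.6129×2.815 = 1.72 kmol/m³.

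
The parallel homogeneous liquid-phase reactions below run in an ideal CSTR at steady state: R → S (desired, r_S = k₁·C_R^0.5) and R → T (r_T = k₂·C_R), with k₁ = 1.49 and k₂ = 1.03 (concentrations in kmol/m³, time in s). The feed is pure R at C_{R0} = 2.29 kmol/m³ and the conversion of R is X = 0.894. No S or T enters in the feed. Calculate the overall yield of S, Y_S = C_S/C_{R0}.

Exit C_R = C_{R0}(1−X) = 2.29×0.106 = 0.2427 kmol/m³.
A CSTR operates uniformly at the exit composition, giving r_S = 0.7341 and r_T = 0.2500 (each k·C_R^n at C_R = 0.2427).
Fraction of consumed R going to S: r_S/(r_S+r_T) = 0.7459.
C_S = 0.7459·C_{R0}·X = 0.7459×2.29×0.894 = 1.53 kmol/m³; Y_S = C_S/C_{R0} = 0.667.

0.667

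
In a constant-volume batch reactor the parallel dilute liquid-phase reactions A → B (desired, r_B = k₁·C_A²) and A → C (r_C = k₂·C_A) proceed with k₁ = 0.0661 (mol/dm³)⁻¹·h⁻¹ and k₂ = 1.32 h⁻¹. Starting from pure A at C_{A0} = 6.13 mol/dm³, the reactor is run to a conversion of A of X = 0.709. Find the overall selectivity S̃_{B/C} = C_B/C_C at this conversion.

0.195

C_A = C_{A0}(1−X) = 1.784 mol/dm³.
Along a PFR/batch, dC_C/dC_A = −r_C/(r_B+r_C) = −k₂/(k₂+k₁·C_A).
Integrating from C_{A0} to C_A: C_C = (1.32/0.0661)·ln[(1.32+0.0661·6.13)/(1.32+0.0661·1.78)] = 19.97·ln(1.725/1.438) = 3.637 mol/dm³.
Then C_B = (C_{A0}−C_A) − C_C = 4.346 − 3.637 = 0.7087 mol/dm³.
S̃_{B/C} = C_B/C_C = 0.7087/3.637 = 0.195.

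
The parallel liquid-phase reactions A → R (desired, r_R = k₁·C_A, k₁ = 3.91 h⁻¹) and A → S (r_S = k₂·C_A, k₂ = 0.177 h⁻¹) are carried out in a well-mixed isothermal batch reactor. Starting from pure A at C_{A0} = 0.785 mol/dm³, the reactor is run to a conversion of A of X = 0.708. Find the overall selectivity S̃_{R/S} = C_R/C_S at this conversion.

22.1

C_A = C_{A0}(1−X) = 0.2292 mol/dm³.
Both paths are first order in A, so the instantaneous fraction to R is constant: dC_R/d(−C_A) = k₁/(k₁+k₂) = 0.9567.
C_R = 0.9567·(C_{A0}−C_A) = 0.9567×0.5558 = 0.532 mol/dm³.
C_S = (C_{A0}−C_A)−C_R = 0.02407 mol/dm³; S̃_{R/S} = 0.5317/0.02407 = 22.1.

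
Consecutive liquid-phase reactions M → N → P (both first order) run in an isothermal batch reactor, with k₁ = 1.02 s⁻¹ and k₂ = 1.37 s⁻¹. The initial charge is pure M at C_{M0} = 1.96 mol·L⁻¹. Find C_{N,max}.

0.618 mol·L⁻¹

For a first-order series the maximum intermediate yield is C_{N,max}/C_{M0} = (k₁/k₂)^[k₂/(k₂−k₁)].
= (1.02/1.37)^(1.37/(1.37−1.02)) = (0.7445)^(3.914) = 0.3151.
C_{N,max} = 0.3151×1.96 = 0.618 mol·L⁻¹.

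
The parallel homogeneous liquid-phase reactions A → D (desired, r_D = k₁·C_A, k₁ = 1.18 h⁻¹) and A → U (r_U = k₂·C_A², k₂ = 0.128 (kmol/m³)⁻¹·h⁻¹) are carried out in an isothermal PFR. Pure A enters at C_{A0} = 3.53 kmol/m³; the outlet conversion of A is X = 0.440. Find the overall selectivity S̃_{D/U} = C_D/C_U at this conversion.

3.37

C_A = C_{A0}(1−X) = 1.977 kmol/m³.
Along a PFR/batch, dC_D/dC_A = −r_D/(r_D+r_U) = −k₁/(k₁+k₂·C_A).
Integrating from C_{A0} to C_A: C_D = (1.18/0.128)·ln[(1.18+0.128·3.53)/(1.18+0.128·1.98)] = 9.219·ln(1.632/1.433) = 1.198 kmol/m³.
C_U = (C_{A0}−C_A)−C_D = 0.3555 kmol/m³; S̃_{D/U} = 1.198/0.3555 = 3.37.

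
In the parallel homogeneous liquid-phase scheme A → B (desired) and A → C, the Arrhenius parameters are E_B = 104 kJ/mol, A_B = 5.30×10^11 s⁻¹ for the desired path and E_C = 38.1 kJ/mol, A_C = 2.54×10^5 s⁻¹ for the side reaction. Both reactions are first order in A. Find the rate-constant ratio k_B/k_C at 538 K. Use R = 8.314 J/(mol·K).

0.834

k_B/k_C = (A_B/A_C)·exp[−(E_B−E_C)/(RT)] = (A_B/A_C)·exp[(E_C−E_B)/(RT)].
(E_C−E_B)/(RT) = (38.1−104)×10³/(8.314×538) = -65900/4473 = -14.73.
k_B/k_C = (5.30×10^11/2.54×10^5)·exp(-14.73) = 2.087×10^6 × 3.995×10^-7 = 0.834.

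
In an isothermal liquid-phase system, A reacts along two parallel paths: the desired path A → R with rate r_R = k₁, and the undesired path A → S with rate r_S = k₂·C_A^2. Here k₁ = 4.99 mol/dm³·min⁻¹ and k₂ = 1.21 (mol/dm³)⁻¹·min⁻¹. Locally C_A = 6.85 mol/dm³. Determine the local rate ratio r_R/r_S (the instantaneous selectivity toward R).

S_{R/S} = r_R/r_S = (k₁)/(k₂·C_A^2) = (k₁/k₂)·C_A^-2.
= (4.99) / (1.21×6.850^2) = 4.990/56.78 = 0.0879.
The undesired path is higher order in A, so low C_A (CSTR or dilute feed) favours R.

0.0879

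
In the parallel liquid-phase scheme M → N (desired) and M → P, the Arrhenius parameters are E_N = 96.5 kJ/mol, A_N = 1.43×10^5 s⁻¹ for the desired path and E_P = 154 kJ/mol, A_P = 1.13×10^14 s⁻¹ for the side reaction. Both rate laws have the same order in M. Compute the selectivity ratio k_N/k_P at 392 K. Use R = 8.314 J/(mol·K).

With equal orders, S_{N/P} = k_N/k_P = (A_N/A_P)·exp[(E_P−E_N)/(RT)].
(E_P−E_N)/(RT) = (154−96.5)×10³/(8.314×392) = 57500/3259 = 17.64.
k_N/k_P = (1.43×10^5/1.13×10^14)·exp(17.64) = 1.265×10^-9 × 4.595×10^7 = 0.0581.

0.0581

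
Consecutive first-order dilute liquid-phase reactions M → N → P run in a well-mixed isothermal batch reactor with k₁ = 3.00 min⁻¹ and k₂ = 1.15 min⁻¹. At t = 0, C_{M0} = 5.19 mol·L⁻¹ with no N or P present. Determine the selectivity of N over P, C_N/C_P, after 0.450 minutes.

For first-order series with pure M initially, C_N(t) = k₁C_{M0}/(k₂−k₁)·(e^(−k₁t) − e^(−k₂t)).
e^(−k₁t) = e^(−3.00×0.450) = e^(−1.350) = 0.2592; e^(−k₂t) = e^(−0.5175) = 0.5960.
C_N = 3.00×5.19/(1.15−3.00) × (0.2592−0.5960) = (-8.416)×(-0.3368) = 2.834 mol·L⁻¹.
C_M = C_{M0}e^(−k₁t) = 1.345 mol·L⁻¹, so C_P = C_{M0}−C_M−C_N = 1.010 mol·L⁻¹; C_N/C_P = 2.81.

2.81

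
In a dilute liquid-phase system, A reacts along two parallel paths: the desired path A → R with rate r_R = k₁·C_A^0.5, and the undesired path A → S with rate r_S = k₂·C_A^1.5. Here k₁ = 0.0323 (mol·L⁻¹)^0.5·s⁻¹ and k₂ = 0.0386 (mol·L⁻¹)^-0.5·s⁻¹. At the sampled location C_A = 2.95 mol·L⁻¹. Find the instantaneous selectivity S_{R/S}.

S_{R/S} = r_R/r_S = (k₁·C_A^0.5)/(k₂·C_A^1.5) = (k₁/k₂)·C_A⁻¹.
= (0.0323×2.950^0.5) / (0.0386×2.950^1.5) = 0.05548/0.1956 = 0.284.
The undesired path is higher order in A, so low C_A (CSTR or dilute feed) favours R.

0.284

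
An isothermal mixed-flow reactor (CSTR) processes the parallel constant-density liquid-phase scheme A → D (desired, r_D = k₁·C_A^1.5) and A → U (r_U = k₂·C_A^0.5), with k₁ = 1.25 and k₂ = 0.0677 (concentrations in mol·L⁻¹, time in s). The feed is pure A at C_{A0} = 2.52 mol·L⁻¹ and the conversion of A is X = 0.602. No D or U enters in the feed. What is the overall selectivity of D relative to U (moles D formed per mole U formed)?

18.5

Exit C_A = C_{A0}(1−X) = 2.52×0.398 = 1.003 mol·L⁻¹.
Rates in a CSTR are evaluated at the outlet concentration: r_D = 1.25×1.003^1.5 = 1.256, r_U = 0.0677×1.003^0.5 = 0.06780.
Overall selectivity = C_D/C_U = r_Dτ/(r_Uτ) = r_D/r_U = 18.5.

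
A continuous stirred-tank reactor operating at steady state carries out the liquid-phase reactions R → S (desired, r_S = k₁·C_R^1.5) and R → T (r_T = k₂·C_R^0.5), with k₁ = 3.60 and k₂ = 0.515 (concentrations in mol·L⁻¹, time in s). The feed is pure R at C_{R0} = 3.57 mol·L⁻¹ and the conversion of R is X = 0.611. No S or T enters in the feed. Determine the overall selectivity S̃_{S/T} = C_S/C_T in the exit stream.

9.71

Exit C_R = C_{R0}(1−X) = 3.57×0.389 = 1.389 mol·L⁻¹.
Rates in a CSTR are evaluated at the outlet concentration: r_S = 3.60×1.389^1.5 = 5.892, r_T = 0.515×1.389^0.5 = 0.6069.
Overall selectivity = C_S/C_T = r_Sτ/(r_Tτ) = r_S/r_T = 9.71.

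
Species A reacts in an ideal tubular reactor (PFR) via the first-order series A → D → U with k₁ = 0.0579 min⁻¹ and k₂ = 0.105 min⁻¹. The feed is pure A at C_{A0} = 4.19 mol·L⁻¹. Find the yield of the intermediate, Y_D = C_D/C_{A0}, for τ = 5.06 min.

0.194

For first-order series with pure A initially, C_D(τ) = k₁C_{A0}/(k₂−k₁)·(e^(−k₁τ) − e^(−k₂τ)).
e^(−k₁τ) = e^(−0.0579×5.06) = e^(−0.2930) = 0.7460; e^(−k₂τ) = e^(−0.5313) = 0.5878.
C_D = 0.0579×4.19/(0.105−0.0579) × (0.7460−0.5878) = 5.151×0.1582 = 0.8149 mol·L⁻¹.
Y_D = C_D/C_{A0} = 0.8149/4.19 = 0.194.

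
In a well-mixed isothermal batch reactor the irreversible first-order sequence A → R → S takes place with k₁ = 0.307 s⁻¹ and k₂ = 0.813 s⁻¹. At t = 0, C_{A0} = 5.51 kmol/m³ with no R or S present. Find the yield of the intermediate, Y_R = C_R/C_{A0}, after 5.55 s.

0.104

For first-order series with pure A initially, C_R(t) = k₁C_{A0}/(k₂−k₁)·(e^(−k₁t) − e^(−k₂t)).
e^(−k₁t) = e^(−0.307×5.55) = e^(−1.704) = 0.1820; e^(−k₂t) = e^(−4.512) = 0.01097.
C_R = 0.307×5.51/(0.813−0.307) × (0.1820−0.01097) = 3.343×0.1710 = 0.5717 kmol/m³.
Y_R = C_R/C_{A0} = 0.5717/5.51 = 0.104.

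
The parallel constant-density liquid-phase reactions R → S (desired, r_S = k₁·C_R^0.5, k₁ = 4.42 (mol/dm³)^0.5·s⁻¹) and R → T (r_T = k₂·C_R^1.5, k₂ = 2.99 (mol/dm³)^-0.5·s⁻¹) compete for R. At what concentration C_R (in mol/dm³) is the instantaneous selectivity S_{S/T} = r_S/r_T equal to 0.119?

S_{S/T} = (k₁/k₂)·C_R⁻¹ ⇒ C_R = (S·k₂/k₁)^(-1).
= (0.119×2.99/4.42)^(-1) = (0.08050)^(-1) = 12.4 mol/dm³.

12.4 mol/dm³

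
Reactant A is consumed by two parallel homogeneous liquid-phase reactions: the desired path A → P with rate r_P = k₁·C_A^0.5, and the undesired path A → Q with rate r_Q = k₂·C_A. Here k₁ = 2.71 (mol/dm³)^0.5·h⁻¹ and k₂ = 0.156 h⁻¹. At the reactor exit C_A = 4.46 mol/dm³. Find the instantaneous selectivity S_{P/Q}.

S_{P/Q} = r_P/r_Q = (k₁·C_A^0.5)/(k₂·C_A) = (k₁/k₂)·C_A^-0.5.
= (2.71×4.460^0.5) / (0.156×4.460) = 5.723/0.6958 = 8.23.

8.23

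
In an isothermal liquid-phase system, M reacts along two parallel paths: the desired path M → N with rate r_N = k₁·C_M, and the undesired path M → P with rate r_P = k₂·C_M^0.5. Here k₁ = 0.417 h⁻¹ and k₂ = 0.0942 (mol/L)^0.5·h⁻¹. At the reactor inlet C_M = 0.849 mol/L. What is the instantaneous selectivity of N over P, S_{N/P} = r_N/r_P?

4.08

S_{N/P} = r_N/r_P = (k₁·C_M)/(k₂·C_M^0.5) = (k₁/k₂)·C_M^0.5.
= (0.417×0.8490) / (0.0942×0.8490^0.5) = 0.3540/0.08680 = 4.08.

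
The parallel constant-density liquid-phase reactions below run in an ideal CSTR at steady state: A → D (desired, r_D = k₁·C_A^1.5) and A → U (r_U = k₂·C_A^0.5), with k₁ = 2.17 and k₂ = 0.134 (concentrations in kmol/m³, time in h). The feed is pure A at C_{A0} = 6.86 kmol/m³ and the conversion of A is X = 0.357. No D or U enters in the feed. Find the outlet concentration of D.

Exit C_A = C_{A0}(1−X) = 6.86×0.643 = 4.411 kmol/m³.
Rates in a CSTR are evaluated at the outlet concentration: r_D = 2.17×4.411^1.5 = 20.10, r_U = 0.134×4.411^0.5 = 0.2814.
Fraction of consumed A going to D: r_D/(r_D+r_U) = 0.9862.
C_D = 0.9862·C_{A0}·X = 0.9862×6.86×0.357 = 2.42 kmol/m³.

2.42 kmol/m³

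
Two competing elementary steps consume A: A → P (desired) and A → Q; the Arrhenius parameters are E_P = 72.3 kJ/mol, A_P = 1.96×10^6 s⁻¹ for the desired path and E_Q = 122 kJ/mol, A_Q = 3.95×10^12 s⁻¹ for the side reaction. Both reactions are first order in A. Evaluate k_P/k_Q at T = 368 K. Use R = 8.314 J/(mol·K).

5.63

k_P/k_Q = (A_P/A_Q)·exp[−(E_P−E_Q)/(RT)] = (A_P/A_Q)·exp[(E_Q−E_P)/(RT)].
(E_Q−E_P)/(RT) = (122−72.3)×10³/(8.314×368) = 49700/3060 = 16.24.
k_P/k_Q = (1.96×10^6/3.95×10^12)·exp(16.24) = 4.962×10^-7 × 1.134×10^7 = 5.63.
Since E_P < E_Q, lowering the temperature improves selectivity toward P.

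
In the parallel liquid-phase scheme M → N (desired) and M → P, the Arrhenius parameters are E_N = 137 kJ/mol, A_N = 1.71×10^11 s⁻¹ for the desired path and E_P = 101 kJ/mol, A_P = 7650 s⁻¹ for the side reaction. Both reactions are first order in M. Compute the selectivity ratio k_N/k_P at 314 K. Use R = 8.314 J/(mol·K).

22.9

With equal orders, S_{N/P} = k_N/k_P = (A_N/A_P)·exp[(E_P−E_N)/(RT)].
(E_P−E_N)/(RT) = (101−137)×10³/(8.314×314) = -36000/2611 = -13.79.
k_N/k_P = (1.71×10^11/7650)·exp(-13.79) = 2.235×10^7 × 1.026×10^-6 = 22.9.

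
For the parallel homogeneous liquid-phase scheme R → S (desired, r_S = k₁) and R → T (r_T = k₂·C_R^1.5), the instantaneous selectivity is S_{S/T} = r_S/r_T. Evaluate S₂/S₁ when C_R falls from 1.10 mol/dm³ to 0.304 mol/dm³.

6.88

S_{S/T} = (k₁/k₂)·C_R^-1.5, so S₂/S₁ = (C_{R,2}/C_{R,1})^-1.5.
= (0.304/1.10)^(-1.5) = (0.2764)^(-1.5) = 6.88.
Selectivity toward S rises as C_R falls — low-concentration operation is favoured.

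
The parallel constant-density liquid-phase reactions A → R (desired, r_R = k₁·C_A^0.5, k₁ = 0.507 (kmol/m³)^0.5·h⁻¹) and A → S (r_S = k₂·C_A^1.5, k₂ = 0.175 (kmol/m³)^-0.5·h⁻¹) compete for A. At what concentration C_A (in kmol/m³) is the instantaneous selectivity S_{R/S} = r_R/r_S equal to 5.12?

S_{R/S} = (k₁/k₂)·C_A⁻¹ ⇒ C_A = (S·k₂/k₁)^(-1).
= (5.12×0.175/0.507)^(-1) = (1.767)^(-1) = 0.566 kmol/m³.

0.566 kmol/m³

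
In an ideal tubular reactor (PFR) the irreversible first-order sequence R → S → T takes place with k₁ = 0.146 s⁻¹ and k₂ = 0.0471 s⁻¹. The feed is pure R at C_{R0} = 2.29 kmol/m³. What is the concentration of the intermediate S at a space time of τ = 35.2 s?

0.624 kmol/m³

The intermediate concentration in a first-order A→B→C sequence is C_S = k₁C_{R0}(e^(−k₁τ) − e^(−k₂τ))/(k₂−k₁).
e^(−k₁τ) = e^(−0.146×35.2) = e^(−5.139) = 0.005862; e^(−k₂τ) = e^(−1.658) = 0.1905.
C_S = 0.146×2.29/(0.0471−0.146) × (0.005862−0.1905) = (-3.381)×(-0.1847) = 0.6243 kmol/m³.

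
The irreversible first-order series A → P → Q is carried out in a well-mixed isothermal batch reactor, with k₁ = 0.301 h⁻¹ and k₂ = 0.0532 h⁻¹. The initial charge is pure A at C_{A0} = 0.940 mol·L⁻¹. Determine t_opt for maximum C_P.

Setting dC_P/dt = 0 gives t_opt = ln(k₂/k₁)/(k₂−k₁).
= ln(0.0532/0.301)/(0.0532−0.301) = ln(0.1767)/-0.2478 = -1.733/-0.2478 = 6.99 h.

6.99 h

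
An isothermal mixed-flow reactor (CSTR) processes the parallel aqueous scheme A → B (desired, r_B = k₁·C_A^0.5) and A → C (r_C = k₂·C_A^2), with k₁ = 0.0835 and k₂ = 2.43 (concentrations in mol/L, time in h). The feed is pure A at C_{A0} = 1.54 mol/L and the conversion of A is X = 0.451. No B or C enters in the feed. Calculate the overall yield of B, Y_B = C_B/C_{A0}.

0.0191

Exit C_A = C_{A0}(1−X) = 1.54×0.549 = 0.8455 mol/L.
In a CSTR the entire volume is at exit conditions, so r_B = 0.0835×0.8455^0.5 = 0.07678 and r_C = 2.43×0.8455^2 = 1.737.
Fraction of consumed A going to B: r_B/(r_B+r_C) = 0.04233.
C_B = 0.04233·C_{A0}·X = 0.04233×1.54×0.451 = 0.0294 mol/L; Y_B = C_B/C_{A0} = 0.0191.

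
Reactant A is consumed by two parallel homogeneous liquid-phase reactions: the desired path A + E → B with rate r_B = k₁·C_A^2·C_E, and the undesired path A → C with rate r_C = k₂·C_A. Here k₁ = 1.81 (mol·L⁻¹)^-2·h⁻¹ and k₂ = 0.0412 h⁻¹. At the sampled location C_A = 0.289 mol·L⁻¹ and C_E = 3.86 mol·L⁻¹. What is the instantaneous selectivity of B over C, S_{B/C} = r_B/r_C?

S_{B/C} = r_B/r_C = (k₁·C_A^2·C_E)/(k₂·C_A) = (k₁/k₂)·C_A·C_E.
= (1.81×0.2890^2×3.860) / (0.0412×0.2890) = 0.5835/0.01191 = 49.0.

49.0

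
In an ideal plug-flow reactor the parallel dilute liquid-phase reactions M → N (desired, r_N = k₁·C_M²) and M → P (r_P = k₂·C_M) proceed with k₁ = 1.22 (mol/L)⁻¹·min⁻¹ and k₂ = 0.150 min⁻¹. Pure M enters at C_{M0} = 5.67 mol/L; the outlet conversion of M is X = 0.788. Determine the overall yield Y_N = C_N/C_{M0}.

C_M = C_{M0}(1−X) = 1.202 mol/L.
Along a PFR/batch, dC_P/dC_M = −r_P/(r_N+r_P) = −k₂/(k₂+k₁·C_M).
Integrating from C_{M0} to C_M: C_P = (0.150/1.22)·ln[(0.150+1.22·5.67)/(0.150+1.22·1.20)] = 0.1230·ln(7.067/1.616) = 0.1814 mol/L.
Then C_N = (C_{M0}−C_M) − C_P = 4.468 − 0.1814 = 4.287 mol/L.
Y_N = C_N/C_{M0} = 4.287/5.67 = 0.756.

0.756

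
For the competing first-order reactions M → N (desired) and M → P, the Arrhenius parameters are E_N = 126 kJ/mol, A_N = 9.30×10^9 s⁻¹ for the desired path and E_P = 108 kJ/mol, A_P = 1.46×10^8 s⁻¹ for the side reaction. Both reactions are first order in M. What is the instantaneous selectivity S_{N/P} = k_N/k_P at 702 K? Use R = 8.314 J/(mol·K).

k_N/k_P = (A_N/A_P)·exp[−(E_N−E_P)/(RT)] = (A_N/A_P)·exp[(E_P−E_N)/(RT)].
(E_P−E_N)/(RT) = (108−126)×10³/(8.314×702) = -18000/5836 = -3.084.
k_N/k_P = (9.30×10^9/1.46×10^8)·exp(-3.084) = 63.70 × 0.04577 = 2.92.

2.92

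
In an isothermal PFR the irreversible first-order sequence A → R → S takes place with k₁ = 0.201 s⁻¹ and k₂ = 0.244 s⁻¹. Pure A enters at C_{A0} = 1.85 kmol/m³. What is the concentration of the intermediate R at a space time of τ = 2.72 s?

0.553 kmol/m³

Solving the coupled first-order balances gives C_R(τ) = [k₁/(k₂−k₁)]·C_{A0}·(e^(−k₁τ) − e^(−k₂τ)).
e^(−k₁τ) = e^(−0.201×2.72) = e^(−0.5467) = 0.5788; e^(−k₂τ) = e^(−0.6637) = 0.5150.
C_R = 0.201×1.85/(0.244−0.201) × (0.5788−0.5150) = 8.648×0.06389 = 0.5525 kmol/m³.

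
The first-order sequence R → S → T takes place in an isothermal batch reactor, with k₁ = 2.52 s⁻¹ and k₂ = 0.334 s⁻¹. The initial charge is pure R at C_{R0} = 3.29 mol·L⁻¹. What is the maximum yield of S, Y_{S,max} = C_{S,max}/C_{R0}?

0.734

At the optimum, C_{S,max}/C_{R0} = (k₁/k₂)^[k₂/(k₂−k₁)].
= (2.52/0.334)^(0.334/(0.334−2.52)) = (7.545)^(-0.1528) = 0.7343.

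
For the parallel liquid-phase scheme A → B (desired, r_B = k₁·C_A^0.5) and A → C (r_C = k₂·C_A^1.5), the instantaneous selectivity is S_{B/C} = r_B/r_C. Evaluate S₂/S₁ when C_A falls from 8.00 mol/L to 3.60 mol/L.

2.22

S_{B/C} = (k₁/k₂)·C_A⁻¹, so S₂/S₁ = (C_{A,2}/C_{A,1})⁻¹.
= 8.00/3.60 = 2.22.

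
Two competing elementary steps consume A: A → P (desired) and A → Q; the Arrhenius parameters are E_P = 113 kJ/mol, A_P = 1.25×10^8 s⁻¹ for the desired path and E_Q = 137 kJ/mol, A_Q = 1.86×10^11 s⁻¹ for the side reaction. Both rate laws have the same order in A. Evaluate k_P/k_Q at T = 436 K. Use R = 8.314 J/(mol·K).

With equal orders, S_{P/Q} = k_P/k_Q = (A_P/A_Q)·exp[(E_Q−E_P)/(RT)].
(E_Q−E_P)/(RT) = (137−113)×10³/(8.314×436) = 24000/3625 = 6.621.
k_P/k_Q = (1.25×10^8/1.86×10^11)·exp(6.621) = 6.720×10^-4 × 750.6 = 0.504.
Since E_P < E_Q, lowering the temperature improves selectivity toward P.

0.504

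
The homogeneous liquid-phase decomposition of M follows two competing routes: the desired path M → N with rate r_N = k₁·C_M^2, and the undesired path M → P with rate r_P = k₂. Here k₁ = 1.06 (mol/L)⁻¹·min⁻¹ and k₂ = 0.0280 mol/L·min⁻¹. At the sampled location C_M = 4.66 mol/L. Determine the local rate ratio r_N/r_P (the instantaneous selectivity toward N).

822

S_{N/P} = r_N/r_P = (k₁·C_M^2)/(k₂) = (k₁/k₂)·C_M^2.
= (1.06×4.660^2) / (0.0280) = 23.02/0.02800 = 822.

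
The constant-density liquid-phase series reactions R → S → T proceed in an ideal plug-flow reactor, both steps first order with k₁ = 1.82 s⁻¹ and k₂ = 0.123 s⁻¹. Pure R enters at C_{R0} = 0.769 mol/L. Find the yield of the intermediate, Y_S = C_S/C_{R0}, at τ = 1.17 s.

Solving the coupled first-order balances gives C_S(τ) = [k₁/(k₂−k₁)]·C_{R0}·(e^(−k₁τ) − e^(−k₂τ)).
e^(−k₁τ) = e^(−1.82×1.17) = e^(−2.129) = 0.1189; e^(−k₂τ) = e^(−0.1439) = 0.8660.
C_S = 1.82×0.769/(0.123−1.82) × (0.1189−0.8660) = (-0.8247)×(-0.7471) = 0.6161 mol/L.
Y_S = C_S/C_{R0} = 0.6161/0.769 = 0.801.

0.801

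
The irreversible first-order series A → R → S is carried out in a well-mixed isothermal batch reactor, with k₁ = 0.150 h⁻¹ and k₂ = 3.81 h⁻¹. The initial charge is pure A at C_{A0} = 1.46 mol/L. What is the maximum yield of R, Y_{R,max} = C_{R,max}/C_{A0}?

0.0345

At the optimum, C_{R,max}/C_{A0} = (k₁/k₂)^[k₂/(k₂−k₁)].
= (0.150/3.81)^(3.81/(3.81−0.150)) = (0.03937)^(1.041) = 0.03448.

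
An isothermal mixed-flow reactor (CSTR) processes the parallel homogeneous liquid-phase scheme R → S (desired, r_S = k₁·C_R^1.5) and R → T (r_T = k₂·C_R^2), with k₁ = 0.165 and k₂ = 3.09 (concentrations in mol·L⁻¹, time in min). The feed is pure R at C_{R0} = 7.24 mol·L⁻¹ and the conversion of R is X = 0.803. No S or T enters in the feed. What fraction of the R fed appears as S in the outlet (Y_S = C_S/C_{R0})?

Exit C_R = C_{R0}(1−X) = 7.24×0.197 = 1.426 mol·L⁻¹.
A CSTR operates uniformly at the exit composition, giving r_S = 0.2811 and r_T = 6.286 (each k·C_R^n at C_R = 1.426).
Fraction of consumed R going to S: r_S/(r_S+r_T) = 0.04280.
C_S = 0.04280·C_{R0}·X = 0.04280×7.24×0.803 = 0.249 mol·L⁻¹; Y_S = C_S/C_{R0} = 0.0344.

0.0344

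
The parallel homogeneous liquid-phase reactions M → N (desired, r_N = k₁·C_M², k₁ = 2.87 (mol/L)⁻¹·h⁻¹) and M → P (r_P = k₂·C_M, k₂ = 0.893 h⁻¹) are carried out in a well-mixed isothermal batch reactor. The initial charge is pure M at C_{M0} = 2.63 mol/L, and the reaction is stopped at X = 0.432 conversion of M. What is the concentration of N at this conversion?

0.984 mol/L

C_M = C_{M0}(1−X) = 1.494 mol/L.
Along a PFR/batch, dC_P/dC_M = −r_P/(r_N+r_P) = −k₂/(k₂+k₁·C_M).
Integrating from C_{M0} to C_M: C_P = (0.893/2.87)·ln[(0.893+2.87·2.63)/(0.893+2.87·1.49)] = 0.3111·ln(8.441/5.180) = 0.1519 mol/L.
Then C_N = (C_{M0}−C_M) − C_P = 1.136 − 0.1519 = 0.9842 mol/L.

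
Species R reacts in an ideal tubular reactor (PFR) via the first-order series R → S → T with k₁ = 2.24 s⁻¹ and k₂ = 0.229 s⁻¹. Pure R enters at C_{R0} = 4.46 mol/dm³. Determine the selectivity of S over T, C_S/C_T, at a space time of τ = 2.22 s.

2.00

Solving the coupled first-order balances gives C_S(τ) = [k₁/(k₂−k₁)]·C_{R0}·(e^(−k₁τ) − e^(−k₂τ)).
e^(−k₁τ) = e^(−2.24×2.22) = e^(−4.973) = 0.006924; e^(−k₂τ) = e^(−0.5084) = 0.6015.
C_S = 2.24×4.46/(0.229−2.24) × (0.006924−0.6015) = (-4.968)×(-0.5945) = 2.954 mol/dm³.
C_R = C_{R0}e^(−k₁τ) = 0.03088 mol/dm³, so C_T = C_{R0}−C_R−C_S = 1.475 mol/dm³; C_S/C_T = 2.00.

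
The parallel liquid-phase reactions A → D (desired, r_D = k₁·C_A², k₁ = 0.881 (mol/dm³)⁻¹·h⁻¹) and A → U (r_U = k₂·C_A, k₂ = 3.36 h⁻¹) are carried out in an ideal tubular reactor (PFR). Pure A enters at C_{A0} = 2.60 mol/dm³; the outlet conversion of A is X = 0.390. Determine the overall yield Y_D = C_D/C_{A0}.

0.138

C_A = C_{A0}(1−X) = 1.586 mol/dm³.
Along a PFR/batch, dC_U/dC_A = −r_U/(r_D+r_U) = −k₂/(k₂+k₁·C_A).
Integrating from C_{A0} to C_A: C_U = (3.36/0.881)·ln[(3.36+0.881·2.60)/(3.36+0.881·1.59)] = 3.814·ln(5.651/4.757) = 0.6563 mol/dm³.
Then C_D = (C_{A0}−C_A) − C_U = 1.014 − 0.6563 = 0.3577 mol/dm³.
Y_D = C_D/C_{A0} = 0.3577/2.60 = 0.138.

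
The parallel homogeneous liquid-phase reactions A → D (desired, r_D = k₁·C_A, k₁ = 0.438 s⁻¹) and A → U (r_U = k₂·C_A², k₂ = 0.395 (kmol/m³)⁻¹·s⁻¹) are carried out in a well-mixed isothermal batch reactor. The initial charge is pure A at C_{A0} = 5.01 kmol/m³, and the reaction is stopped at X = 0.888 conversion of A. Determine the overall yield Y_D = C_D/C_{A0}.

C_A = C_{A0}(1−X) = 0.5611 kmol/m³.
Along a PFR/batch, dC_D/dC_A = −r_D/(r_D+r_U) = −k₁/(k₁+k₂·C_A).
Integrating from C_{A0} to C_A: C_D = (0.438/0.395)·ln[(0.438+0.395·5.01)/(0.438+0.395·0.561)] = 1.109·ln(2.417/0.6596) = 1.440 kmol/m³.
Y_D = C_D/C_{A0} = 1.440/5.01 = 0.287.

0.287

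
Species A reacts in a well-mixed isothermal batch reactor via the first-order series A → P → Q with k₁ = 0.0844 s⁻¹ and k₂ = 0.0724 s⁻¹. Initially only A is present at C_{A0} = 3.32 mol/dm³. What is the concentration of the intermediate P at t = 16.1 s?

1.28 mol/dm³

Solving the coupled first-order balances gives C_P(t) = [k₁/(k₂−k₁)]·C_{A0}·(e^(−k₁t) − e^(−k₂t)).
e^(−k₁t) = e^(−0.0844×16.1) = e^(−1.359) = 0.2570; e^(−k₂t) = e^(−1.166) = 0.3117.
C_P = 0.0844×3.32/(0.0724−0.0844) × (0.2570−0.3117) = (-23.35)×(-0.05476) = 1.279 mol/dm³.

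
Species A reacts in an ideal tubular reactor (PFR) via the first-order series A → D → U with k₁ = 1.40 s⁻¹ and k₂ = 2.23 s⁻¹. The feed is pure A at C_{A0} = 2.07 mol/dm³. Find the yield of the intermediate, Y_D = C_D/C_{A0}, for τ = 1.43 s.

0.158

Solving the coupled first-order balances gives C_D(τ) = [k₁/(k₂−k₁)]·C_{A0}·(e^(−k₁τ) − e^(−k₂τ)).
e^(−k₁τ) = e^(−1.40×1.43) = e^(−2.002) = 0.1351; e^(−k₂τ) = e^(−3.189) = 0.04122.
C_D = 1.40×2.07/(2.23−1.40) × (0.1351−0.04122) = 3.492×0.09385 = 0.3277 mol/dm³.
Y_D = C_D/C_{A0} = 0.3277/2.07 = 0.158.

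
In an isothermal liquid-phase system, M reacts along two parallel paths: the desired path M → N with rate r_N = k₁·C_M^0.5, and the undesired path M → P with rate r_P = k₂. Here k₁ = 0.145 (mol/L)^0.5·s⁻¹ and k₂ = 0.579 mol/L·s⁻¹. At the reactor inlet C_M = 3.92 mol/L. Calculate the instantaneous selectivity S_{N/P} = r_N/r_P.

S_{N/P} = r_N/r_P = (k₁·C_M^0.5)/(k₂) = (k₁/k₂)·C_M^0.5.
= (0.145×3.920^0.5) / (0.579) = 0.2871/0.5790 = 0.496.
Since the desired path is higher order in M, keeping C_M high (PFR or concentrated feed) favours N.

0.496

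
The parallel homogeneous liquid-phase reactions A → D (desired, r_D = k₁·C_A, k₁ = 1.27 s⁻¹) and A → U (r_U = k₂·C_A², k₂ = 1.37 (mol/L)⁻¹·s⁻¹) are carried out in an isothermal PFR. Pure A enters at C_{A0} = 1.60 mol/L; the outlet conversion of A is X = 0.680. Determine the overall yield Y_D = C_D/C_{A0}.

0.326

C_A = C_{A0}(1−X) = 0.5120 mol/L.
Along a PFR/batch, dC_D/dC_A = −r_D/(r_D+r_U) = −k₁/(k₁+k₂·C_A).
Integrating from C_{A0} to C_A: C_D = (1.27/1.37)·ln[(1.27+1.37·1.60)/(1.27+1.37·0.512)] = 0.9270·ln(3.462/1.971) = 0.5220 mol/L.
Y_D = C_D/C_{A0} = 0.5220/1.60 = 0.326.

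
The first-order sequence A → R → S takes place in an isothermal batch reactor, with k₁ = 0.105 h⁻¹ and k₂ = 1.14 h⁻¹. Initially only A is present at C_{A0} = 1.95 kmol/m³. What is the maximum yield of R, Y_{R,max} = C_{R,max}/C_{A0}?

0.0723

For a first-order series the maximum intermediate yield is C_{R,max}/C_{A0} = (k₁/k₂)^[k₂/(k₂−k₁)].
= (0.105/1.14)^(1.14/(1.14−0.105)) = (0.09211)^(1.101) = 0.07231.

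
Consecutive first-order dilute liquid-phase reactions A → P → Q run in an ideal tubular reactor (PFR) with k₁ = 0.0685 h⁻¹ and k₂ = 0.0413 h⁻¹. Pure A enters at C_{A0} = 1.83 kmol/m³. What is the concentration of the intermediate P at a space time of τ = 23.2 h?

0.827 kmol/m³

For first-order series with pure A initially, C_P(τ) = k₁C_{A0}/(k₂−k₁)·(e^(−k₁τ) − e^(−k₂τ)).
e^(−k₁τ) = e^(−0.0685×23.2) = e^(−1.589) = 0.2041; e^(−k₂τ) = e^(−0.9582) = 0.3836.
C_P = 0.0685×1.83/(0.0413−0.0685) × (0.2041−0.3836) = (-4.609)×(-0.1795) = 0.8273 kmol/m³.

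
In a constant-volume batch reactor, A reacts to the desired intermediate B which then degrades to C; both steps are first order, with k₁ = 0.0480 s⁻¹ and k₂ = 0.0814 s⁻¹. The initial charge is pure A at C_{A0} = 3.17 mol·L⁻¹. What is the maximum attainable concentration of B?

0.875 mol·L⁻¹

At the optimum, C_{B,max}/C_{A0} = (k₁/k₂)^[k₂/(k₂−k₁)].
= (0.0480/0.0814)^(0.0814/(0.0814−0.0480)) = (0.5897)^(2.437) = 0.2760.
C_{B,max} = 0.2760×3.17 = 0.875 mol·L⁻¹.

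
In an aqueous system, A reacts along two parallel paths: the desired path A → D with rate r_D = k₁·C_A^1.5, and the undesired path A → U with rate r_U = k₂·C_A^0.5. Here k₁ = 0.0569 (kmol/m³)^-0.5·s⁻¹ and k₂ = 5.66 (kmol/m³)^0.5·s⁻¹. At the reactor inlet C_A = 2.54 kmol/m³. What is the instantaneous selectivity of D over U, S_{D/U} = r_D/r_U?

0.0255

S_{D/U} = r_D/r_U = (k₁·C_A^1.5)/(k₂·C_A^0.5) = (k₁/k₂)·C_A.
= (0.0569×2.540^1.5) / (5.66×2.540^0.5) = 0.2303/9.021 = 0.0255.
Since the desired path is higher order in A, keeping C_A high (PFR or concentrated feed) favours D.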